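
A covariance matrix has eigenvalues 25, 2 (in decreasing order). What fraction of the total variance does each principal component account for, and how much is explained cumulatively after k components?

Step 1 — total variance = trace(Sigma) = Σ λ_i = 25 + 2 = 27.

Step 2 — fraction explained by component i = λ_i / Σ λ:
  PC1: 25/27 = 0.9259
  PC2: 2/27 = 0.0741

Step 3 — cumulative fraction after k components = (λ_1 + ... + λ_k) / Σ λ:
  k = 1: 25/27 = 0.9259
  k = 2: (25 + 2)/27 = 27/27 = 1

Summary (fraction, with percent):

explained: PC1 0.9259 (92.59%), PC2 0.0741 (7.41%);  cumulative: 0.9259, 1


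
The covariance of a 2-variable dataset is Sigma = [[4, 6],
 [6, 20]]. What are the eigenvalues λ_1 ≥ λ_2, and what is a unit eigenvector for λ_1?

Step 1 — characteristic polynomial of 2×2 Sigma:
  det(Sigma - λI) = λ² - trace · λ + det = 0.
  trace = 4 + 20 = 24, det = 4·20 - (6)² = 44.
Step 2 — discriminant:
  Δ = trace² - 4·det = 576 - 176 = 400.
Step 3 — eigenvalues:
  λ = (trace ± √Δ)/2 = (24 ± 20)/2,
  λ_1 = 22,  λ_2 = 2.

Step 4 — unit eigenvector for λ_1: solve (Sigma - λ_1 I)v = 0. First row:
  (4 - 22)·v_x + (6)·v_y = 0, i.e. (-18)·v_x + (6)·v_y = 0,
  so v ∝ (b, λ_1 - a) = (6, 18) = u.
  ||u|| = √((6)² + (18)²) = √(360) ≈ 18.9737,
  v_1 = u/||u|| ≈ (0.3162, 0.9487) (||v_1|| = 1).

λ_1 = 22,  λ_2 = 2;  v_1 ≈ (0.3162, 0.9487)


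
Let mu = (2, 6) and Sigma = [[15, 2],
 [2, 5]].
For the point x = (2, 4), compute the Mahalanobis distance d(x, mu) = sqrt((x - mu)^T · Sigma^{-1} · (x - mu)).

Step 1 — centre the observation: (x - mu) = (0, -2).

Step 2 — invert Sigma. det(Sigma) = 15·5 - (2)² = 71.
  Sigma^{-1} = (1/det) · [[d, -b], [-b, a]] = [[0.0704, -0.0282],
 [-0.0282, 0.2113]].

Step 3 — form the quadratic (x - mu)^T · Sigma^{-1} · (x - mu):
  Sigma^{-1} · (x - mu) = (0.0563, -0.4225).
  (x - mu)^T · [Sigma^{-1} · (x - mu)] = (0)·(0.0563) + (-2)·(-0.4225) = 0.8451.

Step 4 — take square root: d = √(0.8451) ≈ 0.9193.

d(x, mu) = √(0.8451) ≈ 0.9193


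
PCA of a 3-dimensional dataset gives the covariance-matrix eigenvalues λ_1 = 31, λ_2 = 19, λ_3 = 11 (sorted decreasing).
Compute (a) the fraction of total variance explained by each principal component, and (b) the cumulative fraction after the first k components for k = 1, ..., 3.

Step 1 — total variance = trace(Sigma) = Σ λ_i = 31 + 19 + 11 = 61.

Step 2 — fraction explained by component i = λ_i / Σ λ:
  PC1: 31/61 = 0.5082
  PC2: 19/61 = 0.3115
  PC3: 11/61 = 0.1803

Step 3 — cumulative fraction after k components = (λ_1 + ... + λ_k) / Σ λ:
  k = 1: 31/61 = 0.5082
  k = 2: (31 + 19)/61 = 50/61 = 0.8197
  k = 3: (31 + 19 + 11)/61 = 61/61 = 1

Summary (fraction, with percent):

explained: PC1 0.5082 (50.82%), PC2 0.3115 (31.15%), PC3 0.1803 (18.03%);  cumulative: 0.5082, 0.8197, 1


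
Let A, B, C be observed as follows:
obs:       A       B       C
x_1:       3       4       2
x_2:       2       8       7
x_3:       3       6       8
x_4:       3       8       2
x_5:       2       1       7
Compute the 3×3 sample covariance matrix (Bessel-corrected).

Step 1 — column means:
  mean(A) = (3 + 2 + 3 + 3 + 2) / 5 = 13/5 = 2.6
  mean(B) = (4 + 8 + 6 + 8 + 1) / 5 = 27/5 = 5.4
  mean(C) = (2 + 7 + 8 + 2 + 7) / 5 = 26/5 = 5.2

Step 2 — sample covariance S[i,j] = (1/(n-1)) · Σ_k (x_{k,i} - mean_i) · (x_{k,j} - mean_j), with n-1 = 4.
  S[A,A] = ((0.4)·(0.4) + (-0.6)·(-0.6) + (0.4)·(0.4) + (0.4)·(0.4) + (-0.6)·(-0.6)) / 4 = 1.2/4 = 0.3
  S[A,B] = ((0.4)·(-1.4) + (-0.6)·(2.6) + (0.4)·(0.6) + (0.4)·(2.6) + (-0.6)·(-4.4)) / 4 = 1.8/4 = 0.45
  S[A,C] = ((0.4)·(-3.2) + (-0.6)·(1.8) + (0.4)·(2.8) + (0.4)·(-3.2) + (-0.6)·(1.8)) / 4 = -3.6/4 = -0.9
  S[B,B] = ((-1.4)·(-1.4) + (2.6)·(2.6) + (0.6)·(0.6) + (2.6)·(2.6) + (-4.4)·(-4.4)) / 4 = 35.2/4 = 8.8
  S[B,C] = ((-1.4)·(-3.2) + (2.6)·(1.8) + (0.6)·(2.8) + (2.6)·(-3.2) + (-4.4)·(1.8)) / 4 = -5.4/4 = -1.35
  S[C,C] = ((-3.2)·(-3.2) + (1.8)·(1.8) + (2.8)·(2.8) + (-3.2)·(-3.2) + (1.8)·(1.8)) / 4 = 34.8/4 = 8.7

S is symmetric (S[j,i] = S[i,j]). Assembling:

S = [[0.3, 0.45, -0.9],
 [0.45, 8.8, -1.35],
 [-0.9, -1.35, 8.7]]


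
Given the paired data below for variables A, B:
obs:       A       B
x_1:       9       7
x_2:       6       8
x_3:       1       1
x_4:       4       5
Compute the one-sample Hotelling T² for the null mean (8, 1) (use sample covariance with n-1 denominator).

Step 1 — sample mean vector:
  mean(A) = (9 + 6 + 1 + 4) / 4 = 20/4 = 5
  mean(B) = (7 + 8 + 1 + 5) / 4 = 21/4 = 5.25
  x̄ = (5, 5.25),  deviation x̄ - mu_0 = (5, 5.25) - (8, 1) = (-3, 4.25).

Step 2 — sample covariance matrix, S[i,j] = (1/(n-1)) · Σ_k (x_{k,i} - mean_i) · (x_{k,j} - mean_j), divisor n-1 = 3:
  S[A,A] = ((4)·(4) + (1)·(1) + (-4)·(-4) + (-1)·(-1)) / 3 = 34/3 = 11.3333
  S[A,B] = ((4)·(1.75) + (1)·(2.75) + (-4)·(-4.25) + (-1)·(-0.25)) / 3 = 27/3 = 9
  S[B,B] = ((1.75)·(1.75) + (2.75)·(2.75) + (-4.25)·(-4.25) + (-0.25)·(-0.25)) / 3 = 28.75/3 = 9.5833
  S = [[11.3333, 9],
 [9, 9.5833]].

Step 3 — invert S. det(S) = 11.3333·9.5833 - (9)² = 27.6111.
  S^{-1} = (1/det) · [[d, -b], [-b, a]] = [[0.3471, -0.326],
 [-0.326, 0.4105]].

Step 4 — quadratic form (x̄ - mu_0)^T · S^{-1} · (x̄ - mu_0):
  S^{-1} · (x̄ - mu_0) = (-2.4266, 2.7223),
  (x̄ - mu_0)^T · [...] = (-3)·(-2.4266) + (4.25)·(2.7223) = 18.8496.

Step 5 — scale by n: T² = 4 · 18.8496 = 75.3984.

T² ≈ 75.3984


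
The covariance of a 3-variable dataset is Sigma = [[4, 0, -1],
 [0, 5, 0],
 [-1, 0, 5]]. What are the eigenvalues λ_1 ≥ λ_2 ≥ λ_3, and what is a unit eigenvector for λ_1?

Step 1 — characteristic polynomial p(λ) = det(λI - Sigma) = λ³ - tr·λ² + c_1·λ - det, where tr = trace, c_1 = sum of the principal 2×2 minors, det = det(Sigma):
  tr = 4 + 5 + 5 = 14,
  c_1 = (4·5 - (0)²) + (4·5 - (-1)²) + (5·5 - (0)²) = 20 + 19 + 25 = 64,
  det = 4·(5·5 - (0)²) - (0)·((0)·5 - (0)·(-1)) + (-1)·((0)·(0) - 5·(-1)) = 4·(25) - (0)·(0) + (-1)·(5) = 95.
  So p(λ) = λ³ - 14λ² + 64λ - 95.
Step 2 — look for an integer root (rational root theorem: any rational root is an integer divisor of 95). Testing λ = 5:
  p(5) = 125 - 350 + 320 - 95 = 0  ✓
  Dividing out (λ - 5): p(λ) = (λ - 5)(λ² - 9λ + 19).
Step 3 — remaining eigenvalues from the quadratic λ² - 9λ + 19 = 0:
  Δ = 9² - 4·19 = 81 - 76 = 5,  λ = (9 ± √5)/2 = (9 ± 2.2361)/2 ≈ 5.618 or 3.382.
  Sorted: λ_1 = 5.618,  λ_2 = 5,  λ_3 = 3.382  (check: sum = 14 = tr ✓).

Step 4 — unit eigenvector for λ_1 ≈ 5.618: v spans the null space of (Sigma - λ_1 I), whose rows are
  r_1 = (-1.618, 0, -1),  r_2 = (0, -0.618, 0),  r_3 = (-1, 0, -0.618).
  v is orthogonal to every row, so take v ∝ r_1 × r_2 = ((0)·(0) - (-1)·(-0.618), (-1)·(0) - (-1.618)·(0), (-1.618)·(-0.618) - (0)·(0)) ≈ (-0.618, 0, 1).
  Rescale (multiply by -1 so the first nonzero entry is positive): u = (0.618, 0, -1).
  ||u|| = √((0.618)² + (0)² + (-1)²) = √(1.382) ≈ 1.1756,  v_1 = u/||u|| ≈ (0.5257, 0, -0.8507) (||v_1|| = 1).

λ_1 = 5.618,  λ_2 = 5,  λ_3 = 3.382;  v_1 ≈ (0.5257, 0, -0.8507)


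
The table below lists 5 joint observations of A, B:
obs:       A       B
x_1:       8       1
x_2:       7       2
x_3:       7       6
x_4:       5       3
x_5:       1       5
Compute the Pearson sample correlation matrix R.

Step 1 — column means:
  mean(A) = (8 + 7 + 7 + 5 + 1) / 5 = 28/5 = 5.6
  mean(B) = (1 + 2 + 6 + 3 + 5) / 5 = 17/5 = 3.4

Step 2 — sample variances and covariances s[i,j] = (1/(n-1)) · Σ_k (x_{k,i} - mean_i) · (x_{k,j} - mean_j), with n-1 = 4:
  s[A,A] = ((2.4)·(2.4) + (1.4)·(1.4) + (1.4)·(1.4) + (-0.6)·(-0.6) + (-4.6)·(-4.6)) / 4 = 31.2/4 = 7.8
  s[A,B] = ((2.4)·(-2.4) + (1.4)·(-1.4) + (1.4)·(2.6) + (-0.6)·(-0.4) + (-4.6)·(1.6)) / 4 = -11.2/4 = -2.8
  s[B,B] = ((-2.4)·(-2.4) + (-1.4)·(-1.4) + (2.6)·(2.6) + (-0.4)·(-0.4) + (1.6)·(1.6)) / 4 = 17.2/4 = 4.3
  Sample standard deviations s_i = √(s[i,i]):
  s(A) = √(7.8) = 2.7928
  s(B) = √(4.3) = 2.0736

Step 3 — r_{ij} = s_{ij} / (s_i · s_j):
  r[A,A] = 1 (diagonal).
  r[A,B] = -2.8 / (2.7928 · 2.0736) = -2.8 / 5.7914 = -0.4835
  r[B,B] = 1 (diagonal).

R is symmetric with unit diagonal. Assembling:

R = [[1, -0.4835],
 [-0.4835, 1]]


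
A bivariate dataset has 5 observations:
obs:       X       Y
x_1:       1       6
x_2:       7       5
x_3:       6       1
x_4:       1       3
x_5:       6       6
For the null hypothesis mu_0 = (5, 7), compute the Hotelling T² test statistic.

Step 1 — sample mean vector:
  mean(X) = (1 + 7 + 6 + 1 + 6) / 5 = 21/5 = 4.2
  mean(Y) = (6 + 5 + 1 + 3 + 6) / 5 = 21/5 = 4.2
  x̄ = (4.2, 4.2),  deviation x̄ - mu_0 = (4.2, 4.2) - (5, 7) = (-0.8, -2.8).

Step 2 — sample covariance matrix, S[i,j] = (1/(n-1)) · Σ_k (x_{k,i} - mean_i) · (x_{k,j} - mean_j), divisor n-1 = 4:
  S[X,X] = ((-3.2)·(-3.2) + (2.8)·(2.8) + (1.8)·(1.8) + (-3.2)·(-3.2) + (1.8)·(1.8)) / 4 = 34.8/4 = 8.7
  S[X,Y] = ((-3.2)·(1.8) + (2.8)·(0.8) + (1.8)·(-3.2) + (-3.2)·(-1.2) + (1.8)·(1.8)) / 4 = -2.2/4 = -0.55
  S[Y,Y] = ((1.8)·(1.8) + (0.8)·(0.8) + (-3.2)·(-3.2) + (-1.2)·(-1.2) + (1.8)·(1.8)) / 4 = 18.8/4 = 4.7
  S = [[8.7, -0.55],
 [-0.55, 4.7]].

Step 3 — invert S. det(S) = 8.7·4.7 - (-0.55)² = 40.5875.
  S^{-1} = (1/det) · [[d, -b], [-b, a]] = [[0.1158, 0.0136],
 [0.0136, 0.2144]].

Step 4 — quadratic form (x̄ - mu_0)^T · S^{-1} · (x̄ - mu_0):
  S^{-1} · (x̄ - mu_0) = (-0.1306, -0.611),
  (x̄ - mu_0)^T · [...] = (-0.8)·(-0.1306) + (-2.8)·(-0.611) = 1.8153.

Step 5 — scale by n: T² = 5 · 1.8153 = 9.0767.

T² ≈ 9.0767


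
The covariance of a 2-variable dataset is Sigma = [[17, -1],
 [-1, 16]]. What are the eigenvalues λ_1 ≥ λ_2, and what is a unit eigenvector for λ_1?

Step 1 — characteristic polynomial of 2×2 Sigma:
  det(Sigma - λI) = λ² - trace · λ + det = 0.
  trace = 17 + 16 = 33, det = 17·16 - (-1)² = 271.
Step 2 — discriminant:
  Δ = trace² - 4·det = 1089 - 1084 = 5.
Step 3 — eigenvalues:
  λ = (trace ± √Δ)/2 = (33 ± 2.2361)/2,
  λ_1 = 17.618,  λ_2 = 15.382.

Step 4 — unit eigenvector for λ_1: solve (Sigma - λ_1 I)v = 0. First row:
  (17 - 17.618)·v_x + (-1)·v_y = 0, i.e. (-0.618)·v_x + (-1)·v_y = 0,
  so v ∝ (b, λ_1 - a) = (-1, 0.618); multiply by -1 so the first entry is positive: u = (1, -0.618).
  ||u|| = √((1)² + (-0.618)²) = √(1.382) ≈ 1.1756,
  v_1 = u/||u|| ≈ (0.8507, -0.5257) (||v_1|| = 1).

λ_1 = 17.618,  λ_2 = 15.382;  v_1 ≈ (0.8507, -0.5257)


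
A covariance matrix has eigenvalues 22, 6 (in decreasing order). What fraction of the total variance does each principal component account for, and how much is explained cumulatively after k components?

Step 1 — total variance = trace(Sigma) = Σ λ_i = 22 + 6 = 28.

Step 2 — fraction explained by component i = λ_i / Σ λ:
  PC1: 22/28 = 0.7857
  PC2: 6/28 = 0.2143

Step 3 — cumulative fraction after k components = (λ_1 + ... + λ_k) / Σ λ:
  k = 1: 22/28 = 0.7857
  k = 2: (22 + 6)/28 = 28/28 = 1

Summary (fraction, with percent):

explained: PC1 0.7857 (78.57%), PC2 0.2143 (21.43%);  cumulative: 0.7857, 1


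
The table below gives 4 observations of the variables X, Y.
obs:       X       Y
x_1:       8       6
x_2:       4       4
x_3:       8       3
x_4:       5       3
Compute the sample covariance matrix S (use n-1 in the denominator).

Step 1 — column means:
  mean(X) = (8 + 4 + 8 + 5) / 4 = 25/4 = 6.25
  mean(Y) = (6 + 4 + 3 + 3) / 4 = 16/4 = 4

Step 2 — sample covariance S[i,j] = (1/(n-1)) · Σ_k (x_{k,i} - mean_i) · (x_{k,j} - mean_j), with n-1 = 3.
  S[X,X] = ((1.75)·(1.75) + (-2.25)·(-2.25) + (1.75)·(1.75) + (-1.25)·(-1.25)) / 3 = 12.75/3 = 4.25
  S[X,Y] = ((1.75)·(2) + (-2.25)·(0) + (1.75)·(-1) + (-1.25)·(-1)) / 3 = 3/3 = 1
  S[Y,Y] = ((2)·(2) + (0)·(0) + (-1)·(-1) + (-1)·(-1)) / 3 = 6/3 = 2

S is symmetric (S[j,i] = S[i,j]). Assembling:

S = [[4.25, 1],
 [1, 2]]


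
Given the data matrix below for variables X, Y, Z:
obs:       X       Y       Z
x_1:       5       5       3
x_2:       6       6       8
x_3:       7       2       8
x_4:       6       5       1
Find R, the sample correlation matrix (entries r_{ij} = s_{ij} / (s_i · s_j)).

Step 1 — column means:
  mean(X) = (5 + 6 + 7 + 6) / 4 = 24/4 = 6
  mean(Y) = (5 + 6 + 2 + 5) / 4 = 18/4 = 4.5
  mean(Z) = (3 + 8 + 8 + 1) / 4 = 20/4 = 5

Step 2 — sample variances and covariances s[i,j] = (1/(n-1)) · Σ_k (x_{k,i} - mean_i) · (x_{k,j} - mean_j), with n-1 = 3:
  s[X,X] = ((-1)·(-1) + (0)·(0) + (1)·(1) + (0)·(0)) / 3 = 2/3 = 0.6667
  s[X,Y] = ((-1)·(0.5) + (0)·(1.5) + (1)·(-2.5) + (0)·(0.5)) / 3 = -3/3 = -1
  s[X,Z] = ((-1)·(-2) + (0)·(3) + (1)·(3) + (0)·(-4)) / 3 = 5/3 = 1.6667
  s[Y,Y] = ((0.5)·(0.5) + (1.5)·(1.5) + (-2.5)·(-2.5) + (0.5)·(0.5)) / 3 = 9/3 = 3
  s[Y,Z] = ((0.5)·(-2) + (1.5)·(3) + (-2.5)·(3) + (0.5)·(-4)) / 3 = -6/3 = -2
  s[Z,Z] = ((-2)·(-2) + (3)·(3) + (3)·(3) + (-4)·(-4)) / 3 = 38/3 = 12.6667
  Sample standard deviations s_i = √(s[i,i]):
  s(X) = √(0.6667) = 0.8165
  s(Y) = √(3) = 1.7321
  s(Z) = √(12.6667) = 3.559

Step 3 — r_{ij} = s_{ij} / (s_i · s_j):
  r[X,X] = 1 (diagonal).
  r[X,Y] = -1 / (0.8165 · 1.7321) = -1 / 1.4142 = -0.7071
  r[X,Z] = 1.6667 / (0.8165 · 3.559) = 1.6667 / 2.9059 = 0.5735
  r[Y,Y] = 1 (diagonal).
  r[Y,Z] = -2 / (1.7321 · 3.559) = -2 / 6.1644 = -0.3244
  r[Z,Z] = 1 (diagonal).

R is symmetric with unit diagonal. Assembling:

R = [[1, -0.7071, 0.5735],
 [-0.7071, 1, -0.3244],
 [0.5735, -0.3244, 1]]


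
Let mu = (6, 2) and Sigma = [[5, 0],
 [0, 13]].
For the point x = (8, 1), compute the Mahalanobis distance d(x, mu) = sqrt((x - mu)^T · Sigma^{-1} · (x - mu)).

Step 1 — centre the observation: (x - mu) = (2, -1).

Step 2 — invert Sigma. det(Sigma) = 5·13 - (0)² = 65.
  Sigma^{-1} = (1/det) · [[d, -b], [-b, a]] = [[0.2, 0],
 [0, 0.0769]].

Step 3 — form the quadratic (x - mu)^T · Sigma^{-1} · (x - mu):
  Sigma^{-1} · (x - mu) = (0.4, -0.0769).
  (x - mu)^T · [Sigma^{-1} · (x - mu)] = (2)·(0.4) + (-1)·(-0.0769) = 0.8769.

Step 4 — take square root: d = √(0.8769) ≈ 0.9364.

d(x, mu) = √(0.8769) ≈ 0.9364


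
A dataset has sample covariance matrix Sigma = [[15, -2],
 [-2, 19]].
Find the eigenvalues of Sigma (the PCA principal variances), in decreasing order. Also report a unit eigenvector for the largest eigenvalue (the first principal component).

Step 1 — characteristic polynomial of 2×2 Sigma:
  det(Sigma - λI) = λ² - trace · λ + det = 0.
  trace = 15 + 19 = 34, det = 15·19 - (-2)² = 281.
Step 2 — discriminant:
  Δ = trace² - 4·det = 1156 - 1124 = 32.
Step 3 — eigenvalues:
  λ = (trace ± √Δ)/2 = (34 ± 5.6569)/2,
  λ_1 = 19.8284,  λ_2 = 14.1716.

Step 4 — unit eigenvector for λ_1: solve (Sigma - λ_1 I)v = 0. First row:
  (15 - 19.8284)·v_x + (-2)·v_y = 0, i.e. (-4.8284)·v_x + (-2)·v_y = 0,
  so v ∝ (b, λ_1 - a) = (-2, 4.8284); multiply by -1 so the first entry is positive: u = (2, -4.8284).
  ||u|| = √((2)² + (-4.8284)²) = √(27.3137) ≈ 5.2263,
  v_1 = u/||u|| ≈ (0.3827, -0.9239) (||v_1|| = 1).

λ_1 = 19.8284,  λ_2 = 14.1716;  v_1 ≈ (0.3827, -0.9239)


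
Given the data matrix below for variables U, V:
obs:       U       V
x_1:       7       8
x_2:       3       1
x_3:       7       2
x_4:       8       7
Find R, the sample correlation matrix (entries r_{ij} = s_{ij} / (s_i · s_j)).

Step 1 — column means:
  mean(U) = (7 + 3 + 7 + 8) / 4 = 25/4 = 6.25
  mean(V) = (8 + 1 + 2 + 7) / 4 = 18/4 = 4.5

Step 2 — sample variances and covariances s[i,j] = (1/(n-1)) · Σ_k (x_{k,i} - mean_i) · (x_{k,j} - mean_j), with n-1 = 3:
  s[U,U] = ((0.75)·(0.75) + (-3.25)·(-3.25) + (0.75)·(0.75) + (1.75)·(1.75)) / 3 = 14.75/3 = 4.9167
  s[U,V] = ((0.75)·(3.5) + (-3.25)·(-3.5) + (0.75)·(-2.5) + (1.75)·(2.5)) / 3 = 16.5/3 = 5.5
  s[V,V] = ((3.5)·(3.5) + (-3.5)·(-3.5) + (-2.5)·(-2.5) + (2.5)·(2.5)) / 3 = 37/3 = 12.3333
  Sample standard deviations s_i = √(s[i,i]):
  s(U) = √(4.9167) = 2.2174
  s(V) = √(12.3333) = 3.5119

Step 3 — r_{ij} = s_{ij} / (s_i · s_j):
  r[U,U] = 1 (diagonal).
  r[U,V] = 5.5 / (2.2174 · 3.5119) = 5.5 / 7.7871 = 0.7063
  r[V,V] = 1 (diagonal).

R is symmetric with unit diagonal. Assembling:

R = [[1, 0.7063],
 [0.7063, 1]]


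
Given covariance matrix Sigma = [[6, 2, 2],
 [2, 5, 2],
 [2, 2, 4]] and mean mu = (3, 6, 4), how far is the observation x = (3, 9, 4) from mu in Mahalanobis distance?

Step 1 — centre the observation: (x - mu) = (0, 3, 0).

Step 2 — invert Sigma (cofactor / det for 3×3, or solve directly):
  Sigma^{-1} = [[0.2105, -0.0526, -0.0789],
 [-0.0526, 0.2632, -0.1053],
 [-0.0789, -0.1053, 0.3421]].

Step 3 — form the quadratic (x - mu)^T · Sigma^{-1} · (x - mu):
  Sigma^{-1} · (x - mu) = (-0.1579, 0.7895, -0.3158).
  (x - mu)^T · [Sigma^{-1} · (x - mu)] = (0)·(-0.1579) + (3)·(0.7895) + (0)·(-0.3158) = 2.3684.

Step 4 — take square root: d = √(2.3684) ≈ 1.539.

d(x, mu) = √(2.3684) ≈ 1.539


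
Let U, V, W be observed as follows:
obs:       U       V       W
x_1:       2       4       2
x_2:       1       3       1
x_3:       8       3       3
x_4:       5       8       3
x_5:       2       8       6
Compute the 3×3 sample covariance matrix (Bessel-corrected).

Step 1 — column means:
  mean(U) = (2 + 1 + 8 + 5 + 2) / 5 = 18/5 = 3.6
  mean(V) = (4 + 3 + 3 + 8 + 8) / 5 = 26/5 = 5.2
  mean(W) = (2 + 1 + 3 + 3 + 6) / 5 = 15/5 = 3

Step 2 — sample covariance S[i,j] = (1/(n-1)) · Σ_k (x_{k,i} - mean_i) · (x_{k,j} - mean_j), with n-1 = 4.
  S[U,U] = ((-1.6)·(-1.6) + (-2.6)·(-2.6) + (4.4)·(4.4) + (1.4)·(1.4) + (-1.6)·(-1.6)) / 4 = 33.2/4 = 8.3
  S[U,V] = ((-1.6)·(-1.2) + (-2.6)·(-2.2) + (4.4)·(-2.2) + (1.4)·(2.8) + (-1.6)·(2.8)) / 4 = -2.6/4 = -0.65
  S[U,W] = ((-1.6)·(-1) + (-2.6)·(-2) + (4.4)·(0) + (1.4)·(0) + (-1.6)·(3)) / 4 = 2/4 = 0.5
  S[V,V] = ((-1.2)·(-1.2) + (-2.2)·(-2.2) + (-2.2)·(-2.2) + (2.8)·(2.8) + (2.8)·(2.8)) / 4 = 26.8/4 = 6.7
  S[V,W] = ((-1.2)·(-1) + (-2.2)·(-2) + (-2.2)·(0) + (2.8)·(0) + (2.8)·(3)) / 4 = 14/4 = 3.5
  S[W,W] = ((-1)·(-1) + (-2)·(-2) + (0)·(0) + (0)·(0) + (3)·(3)) / 4 = 14/4 = 3.5

S is symmetric (S[j,i] = S[i,j]). Assembling:

S = [[8.3, -0.65, 0.5],
 [-0.65, 6.7, 3.5],
 [0.5, 3.5, 3.5]]


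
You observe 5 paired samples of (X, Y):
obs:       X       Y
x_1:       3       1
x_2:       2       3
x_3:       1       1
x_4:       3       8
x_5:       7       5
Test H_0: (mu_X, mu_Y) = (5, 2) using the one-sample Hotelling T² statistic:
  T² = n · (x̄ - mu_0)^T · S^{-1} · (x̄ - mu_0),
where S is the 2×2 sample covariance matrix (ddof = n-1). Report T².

Step 1 — sample mean vector:
  mean(X) = (3 + 2 + 1 + 3 + 7) / 5 = 16/5 = 3.2
  mean(Y) = (1 + 3 + 1 + 8 + 5) / 5 = 18/5 = 3.6
  x̄ = (3.2, 3.6),  deviation x̄ - mu_0 = (3.2, 3.6) - (5, 2) = (-1.8, 1.6).

Step 2 — sample covariance matrix, S[i,j] = (1/(n-1)) · Σ_k (x_{k,i} - mean_i) · (x_{k,j} - mean_j), divisor n-1 = 4:
  S[X,X] = ((-0.2)·(-0.2) + (-1.2)·(-1.2) + (-2.2)·(-2.2) + (-0.2)·(-0.2) + (3.8)·(3.8)) / 4 = 20.8/4 = 5.2
  S[X,Y] = ((-0.2)·(-2.6) + (-1.2)·(-0.6) + (-2.2)·(-2.6) + (-0.2)·(4.4) + (3.8)·(1.4)) / 4 = 11.4/4 = 2.85
  S[Y,Y] = ((-2.6)·(-2.6) + (-0.6)·(-0.6) + (-2.6)·(-2.6) + (4.4)·(4.4) + (1.4)·(1.4)) / 4 = 35.2/4 = 8.8
  S = [[5.2, 2.85],
 [2.85, 8.8]].

Step 3 — invert S. det(S) = 5.2·8.8 - (2.85)² = 37.6375.
  S^{-1} = (1/det) · [[d, -b], [-b, a]] = [[0.2338, -0.0757],
 [-0.0757, 0.1382]].

Step 4 — quadratic form (x̄ - mu_0)^T · S^{-1} · (x̄ - mu_0):
  S^{-1} · (x̄ - mu_0) = (-0.542, 0.3574),
  (x̄ - mu_0)^T · [...] = (-1.8)·(-0.542) + (1.6)·(0.3574) = 1.5474.

Step 5 — scale by n: T² = 5 · 1.5474 = 7.737.

T² ≈ 7.737


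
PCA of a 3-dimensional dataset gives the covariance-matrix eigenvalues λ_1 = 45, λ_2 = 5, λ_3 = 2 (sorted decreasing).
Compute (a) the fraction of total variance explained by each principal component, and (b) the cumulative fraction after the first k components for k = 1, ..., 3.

Step 1 — total variance = trace(Sigma) = Σ λ_i = 45 + 5 + 2 = 52.

Step 2 — fraction explained by component i = λ_i / Σ λ:
  PC1: 45/52 = 0.8654
  PC2: 5/52 = 0.0962
  PC3: 2/52 = 0.0385

Step 3 — cumulative fraction after k components = (λ_1 + ... + λ_k) / Σ λ:
  k = 1: 45/52 = 0.8654
  k = 2: (45 + 5)/52 = 50/52 = 0.9615
  k = 3: (45 + 5 + 2)/52 = 52/52 = 1

Summary (fraction, with percent):

explained: PC1 0.8654 (86.54%), PC2 0.0962 (9.62%), PC3 0.0385 (3.85%);  cumulative: 0.8654, 0.9615, 1


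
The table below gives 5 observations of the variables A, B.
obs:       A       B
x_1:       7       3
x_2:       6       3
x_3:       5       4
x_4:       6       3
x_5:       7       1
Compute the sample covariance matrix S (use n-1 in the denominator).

Step 1 — column means:
  mean(A) = (7 + 6 + 5 + 6 + 7) / 5 = 31/5 = 6.2
  mean(B) = (3 + 3 + 4 + 3 + 1) / 5 = 14/5 = 2.8

Step 2 — sample covariance S[i,j] = (1/(n-1)) · Σ_k (x_{k,i} - mean_i) · (x_{k,j} - mean_j), with n-1 = 4.
  S[A,A] = ((0.8)·(0.8) + (-0.2)·(-0.2) + (-1.2)·(-1.2) + (-0.2)·(-0.2) + (0.8)·(0.8)) / 4 = 2.8/4 = 0.7
  S[A,B] = ((0.8)·(0.2) + (-0.2)·(0.2) + (-1.2)·(1.2) + (-0.2)·(0.2) + (0.8)·(-1.8)) / 4 = -2.8/4 = -0.7
  S[B,B] = ((0.2)·(0.2) + (0.2)·(0.2) + (1.2)·(1.2) + (0.2)·(0.2) + (-1.8)·(-1.8)) / 4 = 4.8/4 = 1.2

S is symmetric (S[j,i] = S[i,j]). Assembling:

S = [[0.7, -0.7],
 [-0.7, 1.2]]


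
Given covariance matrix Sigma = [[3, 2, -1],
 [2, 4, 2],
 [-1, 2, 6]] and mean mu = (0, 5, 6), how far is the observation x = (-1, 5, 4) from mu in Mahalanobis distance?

Step 1 — centre the observation: (x - mu) = (-1, 0, -2).

Step 2 — invert Sigma (cofactor / det for 3×3, or solve directly):
  Sigma^{-1} = [[0.8333, -0.5833, 0.3333],
 [-0.5833, 0.7083, -0.3333],
 [0.3333, -0.3333, 0.3333]].

Step 3 — form the quadratic (x - mu)^T · Sigma^{-1} · (x - mu):
  Sigma^{-1} · (x - mu) = (-1.5, 1.25, -1).
  (x - mu)^T · [Sigma^{-1} · (x - mu)] = (-1)·(-1.5) + (0)·(1.25) + (-2)·(-1) = 3.5.

Step 4 — take square root: d = √(3.5) ≈ 1.8708.

d(x, mu) = √(3.5) ≈ 1.8708


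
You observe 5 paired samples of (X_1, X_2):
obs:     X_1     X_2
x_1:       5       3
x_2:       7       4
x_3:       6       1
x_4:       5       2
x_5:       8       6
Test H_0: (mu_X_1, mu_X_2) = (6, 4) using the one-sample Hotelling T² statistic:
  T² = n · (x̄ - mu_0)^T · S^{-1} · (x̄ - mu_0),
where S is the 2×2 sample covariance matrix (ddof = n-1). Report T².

Step 1 — sample mean vector:
  mean(X_1) = (5 + 7 + 6 + 5 + 8) / 5 = 31/5 = 6.2
  mean(X_2) = (3 + 4 + 1 + 2 + 6) / 5 = 16/5 = 3.2
  x̄ = (6.2, 3.2),  deviation x̄ - mu_0 = (6.2, 3.2) - (6, 4) = (0.2, -0.8).

Step 2 — sample covariance matrix, S[i,j] = (1/(n-1)) · Σ_k (x_{k,i} - mean_i) · (x_{k,j} - mean_j), divisor n-1 = 4:
  S[X_1,X_1] = ((-1.2)·(-1.2) + (0.8)·(0.8) + (-0.2)·(-0.2) + (-1.2)·(-1.2) + (1.8)·(1.8)) / 4 = 6.8/4 = 1.7
  S[X_1,X_2] = ((-1.2)·(-0.2) + (0.8)·(0.8) + (-0.2)·(-2.2) + (-1.2)·(-1.2) + (1.8)·(2.8)) / 4 = 7.8/4 = 1.95
  S[X_2,X_2] = ((-0.2)·(-0.2) + (0.8)·(0.8) + (-2.2)·(-2.2) + (-1.2)·(-1.2) + (2.8)·(2.8)) / 4 = 14.8/4 = 3.7
  S = [[1.7, 1.95],
 [1.95, 3.7]].

Step 3 — invert S. det(S) = 1.7·3.7 - (1.95)² = 2.4875.
  S^{-1} = (1/det) · [[d, -b], [-b, a]] = [[1.4874, -0.7839],
 [-0.7839, 0.6834]].

Step 4 — quadratic form (x̄ - mu_0)^T · S^{-1} · (x̄ - mu_0):
  S^{-1} · (x̄ - mu_0) = (0.9246, -0.7035),
  (x̄ - mu_0)^T · [...] = (0.2)·(0.9246) + (-0.8)·(-0.7035) = 0.7477.

Step 5 — scale by n: T² = 5 · 0.7477 = 3.7387.

T² ≈ 3.7387


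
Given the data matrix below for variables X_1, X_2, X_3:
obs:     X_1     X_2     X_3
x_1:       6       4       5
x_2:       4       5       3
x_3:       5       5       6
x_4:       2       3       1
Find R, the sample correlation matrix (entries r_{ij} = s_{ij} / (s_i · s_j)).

Step 1 — column means:
  mean(X_1) = (6 + 4 + 5 + 2) / 4 = 17/4 = 4.25
  mean(X_2) = (4 + 5 + 5 + 3) / 4 = 17/4 = 4.25
  mean(X_3) = (5 + 3 + 6 + 1) / 4 = 15/4 = 3.75

Step 2 — sample variances and covariances s[i,j] = (1/(n-1)) · Σ_k (x_{k,i} - mean_i) · (x_{k,j} - mean_j), with n-1 = 3:
  s[X_1,X_1] = ((1.75)·(1.75) + (-0.25)·(-0.25) + (0.75)·(0.75) + (-2.25)·(-2.25)) / 3 = 8.75/3 = 2.9167
  s[X_1,X_2] = ((1.75)·(-0.25) + (-0.25)·(0.75) + (0.75)·(0.75) + (-2.25)·(-1.25)) / 3 = 2.75/3 = 0.9167
  s[X_1,X_3] = ((1.75)·(1.25) + (-0.25)·(-0.75) + (0.75)·(2.25) + (-2.25)·(-2.75)) / 3 = 10.25/3 = 3.4167
  s[X_2,X_2] = ((-0.25)·(-0.25) + (0.75)·(0.75) + (0.75)·(0.75) + (-1.25)·(-1.25)) / 3 = 2.75/3 = 0.9167
  s[X_2,X_3] = ((-0.25)·(1.25) + (0.75)·(-0.75) + (0.75)·(2.25) + (-1.25)·(-2.75)) / 3 = 4.25/3 = 1.4167
  s[X_3,X_3] = ((1.25)·(1.25) + (-0.75)·(-0.75) + (2.25)·(2.25) + (-2.75)·(-2.75)) / 3 = 14.75/3 = 4.9167
  Sample standard deviations s_i = √(s[i,i]):
  s(X_1) = √(2.9167) = 1.7078
  s(X_2) = √(0.9167) = 0.9574
  s(X_3) = √(4.9167) = 2.2174

Step 3 — r_{ij} = s_{ij} / (s_i · s_j):
  r[X_1,X_1] = 1 (diagonal).
  r[X_1,X_2] = 0.9167 / (1.7078 · 0.9574) = 0.9167 / 1.6351 = 0.5606
  r[X_1,X_3] = 3.4167 / (1.7078 · 2.2174) = 3.4167 / 3.7869 = 0.9022
  r[X_2,X_2] = 1 (diagonal).
  r[X_2,X_3] = 1.4167 / (0.9574 · 2.2174) = 1.4167 / 2.123 = 0.6673
  r[X_3,X_3] = 1 (diagonal).

R is symmetric with unit diagonal. Assembling:

R = [[1, 0.5606, 0.9022],
 [0.5606, 1, 0.6673],
 [0.9022, 0.6673, 1]]


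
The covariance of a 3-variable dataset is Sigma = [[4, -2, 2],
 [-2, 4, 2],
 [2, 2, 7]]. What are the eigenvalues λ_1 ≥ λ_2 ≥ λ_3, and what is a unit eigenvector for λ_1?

Step 1 — characteristic polynomial p(λ) = det(λI - Sigma) = λ³ - tr·λ² + c_1·λ - det, where tr = trace, c_1 = sum of the principal 2×2 minors, det = det(Sigma):
  tr = 4 + 4 + 7 = 15,
  c_1 = (4·4 - (-2)²) + (4·7 - (2)²) + (4·7 - (2)²) = 12 + 24 + 24 = 60,
  det = 4·(4·7 - (2)²) - (-2)·((-2)·7 - (2)·(2)) + (2)·((-2)·(2) - 4·(2)) = 4·(24) - (-2)·(-18) + (2)·(-12) = 36.
  So p(λ) = λ³ - 15λ² + 60λ - 36.
Step 2 — look for an integer root (rational root theorem: any rational root is an integer divisor of 36). Testing λ = 6:
  p(6) = 216 - 540 + 360 - 36 = 0  ✓
  Dividing out (λ - 6): p(λ) = (λ - 6)(λ² - 9λ + 6).
Step 3 — remaining eigenvalues from the quadratic λ² - 9λ + 6 = 0:
  Δ = 9² - 4·6 = 81 - 24 = 57,  λ = (9 ± √57)/2 = (9 ± 7.5498)/2 ≈ 8.2749 or 0.7251.
  Sorted: λ_1 = 8.2749,  λ_2 = 6,  λ_3 = 0.7251  (check: sum = 15 = tr ✓).

Step 4 — unit eigenvector for λ_1 ≈ 8.2749: v spans the null space of (Sigma - λ_1 I), whose rows are
  r_1 = (-4.2749, -2, 2),  r_2 = (-2, -4.2749, 2),  r_3 = (2, 2, -1.2749).
  v is orthogonal to every row, so take v ∝ r_1 × r_2 = ((-2)·(2) - (2)·(-4.2749), (2)·(-2) - (-4.2749)·(2), (-4.2749)·(-4.2749) - (-2)·(-2)) ≈ (4.5498, 4.5498, 14.2749).
  Let u = (4.5498, 4.5498, 14.2749).
  ||u|| = √((4.5498)² + (4.5498)² + (14.2749)²) = √(245.1752) ≈ 15.6581,  v_1 = u/||u|| ≈ (0.2906, 0.2906, 0.9117) (||v_1|| = 1).

λ_1 = 8.2749,  λ_2 = 6,  λ_3 = 0.7251;  v_1 ≈ (0.2906, 0.2906, 0.9117)


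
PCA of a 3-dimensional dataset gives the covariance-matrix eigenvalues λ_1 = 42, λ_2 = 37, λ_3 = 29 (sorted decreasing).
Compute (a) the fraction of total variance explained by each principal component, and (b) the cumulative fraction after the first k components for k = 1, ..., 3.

Step 1 — total variance = trace(Sigma) = Σ λ_i = 42 + 37 + 29 = 108.

Step 2 — fraction explained by component i = λ_i / Σ λ:
  PC1: 42/108 = 0.3889
  PC2: 37/108 = 0.3426
  PC3: 29/108 = 0.2685

Step 3 — cumulative fraction after k components = (λ_1 + ... + λ_k) / Σ λ:
  k = 1: 42/108 = 0.3889
  k = 2: (42 + 37)/108 = 79/108 = 0.7315
  k = 3: (42 + 37 + 29)/108 = 108/108 = 1

Summary (fraction, with percent):

explained: PC1 0.3889 (38.89%), PC2 0.3426 (34.26%), PC3 0.2685 (26.85%);  cumulative: 0.3889, 0.7315, 1


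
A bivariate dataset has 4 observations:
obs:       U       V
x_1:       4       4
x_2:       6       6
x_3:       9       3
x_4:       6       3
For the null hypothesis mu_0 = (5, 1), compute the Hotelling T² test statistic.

Step 1 — sample mean vector:
  mean(U) = (4 + 6 + 9 + 6) / 4 = 25/4 = 6.25
  mean(V) = (4 + 6 + 3 + 3) / 4 = 16/4 = 4
  x̄ = (6.25, 4),  deviation x̄ - mu_0 = (6.25, 4) - (5, 1) = (1.25, 3).

Step 2 — sample covariance matrix, S[i,j] = (1/(n-1)) · Σ_k (x_{k,i} - mean_i) · (x_{k,j} - mean_j), divisor n-1 = 3:
  S[U,U] = ((-2.25)·(-2.25) + (-0.25)·(-0.25) + (2.75)·(2.75) + (-0.25)·(-0.25)) / 3 = 12.75/3 = 4.25
  S[U,V] = ((-2.25)·(0) + (-0.25)·(2) + (2.75)·(-1) + (-0.25)·(-1)) / 3 = -3/3 = -1
  S[V,V] = ((0)·(0) + (2)·(2) + (-1)·(-1) + (-1)·(-1)) / 3 = 6/3 = 2
  S = [[4.25, -1],
 [-1, 2]].

Step 3 — invert S. det(S) = 4.25·2 - (-1)² = 7.5.
  S^{-1} = (1/det) · [[d, -b], [-b, a]] = [[0.2667, 0.1333],
 [0.1333, 0.5667]].

Step 4 — quadratic form (x̄ - mu_0)^T · S^{-1} · (x̄ - mu_0):
  S^{-1} · (x̄ - mu_0) = (0.7333, 1.8667),
  (x̄ - mu_0)^T · [...] = (1.25)·(0.7333) + (3)·(1.8667) = 6.5167.

Step 5 — scale by n: T² = 4 · 6.5167 = 26.0667.

T² ≈ 26.0667


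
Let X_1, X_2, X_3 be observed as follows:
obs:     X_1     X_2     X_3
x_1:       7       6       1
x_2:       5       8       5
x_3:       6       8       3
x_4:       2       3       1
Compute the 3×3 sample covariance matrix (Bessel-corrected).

Step 1 — column means:
  mean(X_1) = (7 + 5 + 6 + 2) / 4 = 20/4 = 5
  mean(X_2) = (6 + 8 + 8 + 3) / 4 = 25/4 = 6.25
  mean(X_3) = (1 + 5 + 3 + 1) / 4 = 10/4 = 2.5

Step 2 — sample covariance S[i,j] = (1/(n-1)) · Σ_k (x_{k,i} - mean_i) · (x_{k,j} - mean_j), with n-1 = 3.
  S[X_1,X_1] = ((2)·(2) + (0)·(0) + (1)·(1) + (-3)·(-3)) / 3 = 14/3 = 4.6667
  S[X_1,X_2] = ((2)·(-0.25) + (0)·(1.75) + (1)·(1.75) + (-3)·(-3.25)) / 3 = 11/3 = 3.6667
  S[X_1,X_3] = ((2)·(-1.5) + (0)·(2.5) + (1)·(0.5) + (-3)·(-1.5)) / 3 = 2/3 = 0.6667
  S[X_2,X_2] = ((-0.25)·(-0.25) + (1.75)·(1.75) + (1.75)·(1.75) + (-3.25)·(-3.25)) / 3 = 16.75/3 = 5.5833
  S[X_2,X_3] = ((-0.25)·(-1.5) + (1.75)·(2.5) + (1.75)·(0.5) + (-3.25)·(-1.5)) / 3 = 10.5/3 = 3.5
  S[X_3,X_3] = ((-1.5)·(-1.5) + (2.5)·(2.5) + (0.5)·(0.5) + (-1.5)·(-1.5)) / 3 = 11/3 = 3.6667

S is symmetric (S[j,i] = S[i,j]). Assembling:

S = [[4.6667, 3.6667, 0.6667],
 [3.6667, 5.5833, 3.5],
 [0.6667, 3.5, 3.6667]]


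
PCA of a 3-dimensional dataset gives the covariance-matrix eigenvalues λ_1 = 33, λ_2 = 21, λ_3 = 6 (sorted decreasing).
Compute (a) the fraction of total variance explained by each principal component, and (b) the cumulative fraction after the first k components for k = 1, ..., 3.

Step 1 — total variance = trace(Sigma) = Σ λ_i = 33 + 21 + 6 = 60.

Step 2 — fraction explained by component i = λ_i / Σ λ:
  PC1: 33/60 = 0.55
  PC2: 21/60 = 0.35
  PC3: 6/60 = 0.1

Step 3 — cumulative fraction after k components = (λ_1 + ... + λ_k) / Σ λ:
  k = 1: 33/60 = 0.55
  k = 2: (33 + 21)/60 = 54/60 = 0.9
  k = 3: (33 + 21 + 6)/60 = 60/60 = 1

Summary (fraction, with percent):

explained: PC1 0.55 (55%), PC2 0.35 (35%), PC3 0.1 (10%);  cumulative: 0.55, 0.9, 1


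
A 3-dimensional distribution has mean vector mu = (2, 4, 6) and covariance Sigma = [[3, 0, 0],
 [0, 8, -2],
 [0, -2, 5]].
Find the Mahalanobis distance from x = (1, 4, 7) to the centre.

Step 1 — centre the observation: (x - mu) = (-1, 0, 1).

Step 2 — invert Sigma (cofactor / det for 3×3, or solve directly):
  Sigma^{-1} = [[0.3333, 0, 0],
 [0, 0.1389, 0.0556],
 [0, 0.0556, 0.2222]].

Step 3 — form the quadratic (x - mu)^T · Sigma^{-1} · (x - mu):
  Sigma^{-1} · (x - mu) = (-0.3333, 0.0556, 0.2222).
  (x - mu)^T · [Sigma^{-1} · (x - mu)] = (-1)·(-0.3333) + (0)·(0.0556) + (1)·(0.2222) = 0.5556.

Step 4 — take square root: d = √(0.5556) ≈ 0.7454.

d(x, mu) = √(0.5556) ≈ 0.7454


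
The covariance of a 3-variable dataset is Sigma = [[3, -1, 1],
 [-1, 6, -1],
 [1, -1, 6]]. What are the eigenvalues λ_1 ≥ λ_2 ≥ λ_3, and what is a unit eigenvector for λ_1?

Step 1 — characteristic polynomial p(λ) = det(λI - Sigma) = λ³ - tr·λ² + c_1·λ - det, where tr = trace, c_1 = sum of the principal 2×2 minors, det = det(Sigma):
  tr = 3 + 6 + 6 = 15,
  c_1 = (3·6 - (-1)²) + (3·6 - (1)²) + (6·6 - (-1)²) = 17 + 17 + 35 = 69,
  det = 3·(6·6 - (-1)²) - (-1)·((-1)·6 - (-1)·(1)) + (1)·((-1)·(-1) - 6·(1)) = 3·(35) - (-1)·(-5) + (1)·(-5) = 95.
  So p(λ) = λ³ - 15λ² + 69λ - 95.
Step 2 — look for an integer root (rational root theorem: any rational root is an integer divisor of 95). Testing λ = 5:
  p(5) = 125 - 375 + 345 - 95 = 0  ✓
  Dividing out (λ - 5): p(λ) = (λ - 5)(λ² - 10λ + 19).
Step 3 — remaining eigenvalues from the quadratic λ² - 10λ + 19 = 0:
  Δ = 10² - 4·19 = 100 - 76 = 24,  λ = (10 ± √24)/2 = (10 ± 4.899)/2 ≈ 7.4495 or 2.5505.
  Sorted: λ_1 = 7.4495,  λ_2 = 5,  λ_3 = 2.5505  (check: sum = 15 = tr ✓).

Step 4 — unit eigenvector for λ_1 ≈ 7.4495: v spans the null space of (Sigma - λ_1 I), whose rows are
  r_1 = (-4.4495, -1, 1),  r_2 = (-1, -1.4495, -1),  r_3 = (1, -1, -1.4495).
  v is orthogonal to every row, so take v ∝ r_1 × r_2 = ((-1)·(-1) - (1)·(-1.4495), (1)·(-1) - (-4.4495)·(-1), (-4.4495)·(-1.4495) - (-1)·(-1)) ≈ (2.4495, -5.4495, 5.4495).
  Let u = (2.4495, -5.4495, 5.4495).
  ||u|| = √((2.4495)² + (-5.4495)² + (5.4495)²) = √(65.3939) ≈ 8.0866,  v_1 = u/||u|| ≈ (0.3029, -0.6739, 0.6739) (||v_1|| = 1).

λ_1 = 7.4495,  λ_2 = 5,  λ_3 = 2.5505;  v_1 ≈ (0.3029, -0.6739, 0.6739)


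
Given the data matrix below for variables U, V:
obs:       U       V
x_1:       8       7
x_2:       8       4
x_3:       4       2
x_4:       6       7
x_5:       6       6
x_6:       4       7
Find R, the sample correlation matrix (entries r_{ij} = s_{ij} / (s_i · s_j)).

Step 1 — column means:
  mean(U) = (8 + 8 + 4 + 6 + 6 + 4) / 6 = 36/6 = 6
  mean(V) = (7 + 4 + 2 + 7 + 6 + 7) / 6 = 33/6 = 5.5

Step 2 — sample variances and covariances s[i,j] = (1/(n-1)) · Σ_k (x_{k,i} - mean_i) · (x_{k,j} - mean_j), with n-1 = 5:
  s[U,U] = ((2)·(2) + (2)·(2) + (-2)·(-2) + (0)·(0) + (0)·(0) + (-2)·(-2)) / 5 = 16/5 = 3.2
  s[U,V] = ((2)·(1.5) + (2)·(-1.5) + (-2)·(-3.5) + (0)·(1.5) + (0)·(0.5) + (-2)·(1.5)) / 5 = 4/5 = 0.8
  s[V,V] = ((1.5)·(1.5) + (-1.5)·(-1.5) + (-3.5)·(-3.5) + (1.5)·(1.5) + (0.5)·(0.5) + (1.5)·(1.5)) / 5 = 21.5/5 = 4.3
  Sample standard deviations s_i = √(s[i,i]):
  s(U) = √(3.2) = 1.7889
  s(V) = √(4.3) = 2.0736

Step 3 — r_{ij} = s_{ij} / (s_i · s_j):
  r[U,U] = 1 (diagonal).
  r[U,V] = 0.8 / (1.7889 · 2.0736) = 0.8 / 3.7094 = 0.2157
  r[V,V] = 1 (diagonal).

R is symmetric with unit diagonal. Assembling:

R = [[1, 0.2157],
 [0.2157, 1]]


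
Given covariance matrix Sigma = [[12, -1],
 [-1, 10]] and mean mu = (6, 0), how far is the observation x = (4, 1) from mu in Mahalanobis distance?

Step 1 — centre the observation: (x - mu) = (-2, 1).

Step 2 — invert Sigma. det(Sigma) = 12·10 - (-1)² = 119.
  Sigma^{-1} = (1/det) · [[d, -b], [-b, a]] = [[0.084, 0.0084],
 [0.0084, 0.1008]].

Step 3 — form the quadratic (x - mu)^T · Sigma^{-1} · (x - mu):
  Sigma^{-1} · (x - mu) = (-0.1597, 0.084).
  (x - mu)^T · [Sigma^{-1} · (x - mu)] = (-2)·(-0.1597) + (1)·(0.084) = 0.4034.

Step 4 — take square root: d = √(0.4034) ≈ 0.6351.

d(x, mu) = √(0.4034) ≈ 0.6351


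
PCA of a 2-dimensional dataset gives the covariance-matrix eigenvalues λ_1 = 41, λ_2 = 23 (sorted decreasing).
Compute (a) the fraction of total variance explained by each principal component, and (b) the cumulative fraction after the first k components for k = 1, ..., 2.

Step 1 — total variance = trace(Sigma) = Σ λ_i = 41 + 23 = 64.

Step 2 — fraction explained by component i = λ_i / Σ λ:
  PC1: 41/64 = 0.6406
  PC2: 23/64 = 0.3594

Step 3 — cumulative fraction after k components = (λ_1 + ... + λ_k) / Σ λ:
  k = 1: 41/64 = 0.6406
  k = 2: (41 + 23)/64 = 64/64 = 1

Summary (fraction, with percent):

explained: PC1 0.6406 (64.06%), PC2 0.3594 (35.94%);  cumulative: 0.6406, 1


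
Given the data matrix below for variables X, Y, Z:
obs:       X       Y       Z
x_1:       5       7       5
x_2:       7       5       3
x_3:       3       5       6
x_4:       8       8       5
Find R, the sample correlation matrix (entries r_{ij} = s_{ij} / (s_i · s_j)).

Step 1 — column means:
  mean(X) = (5 + 7 + 3 + 8) / 4 = 23/4 = 5.75
  mean(Y) = (7 + 5 + 5 + 8) / 4 = 25/4 = 6.25
  mean(Z) = (5 + 3 + 6 + 5) / 4 = 19/4 = 4.75

Step 2 — sample variances and covariances s[i,j] = (1/(n-1)) · Σ_k (x_{k,i} - mean_i) · (x_{k,j} - mean_j), with n-1 = 3:
  s[X,X] = ((-0.75)·(-0.75) + (1.25)·(1.25) + (-2.75)·(-2.75) + (2.25)·(2.25)) / 3 = 14.75/3 = 4.9167
  s[X,Y] = ((-0.75)·(0.75) + (1.25)·(-1.25) + (-2.75)·(-1.25) + (2.25)·(1.75)) / 3 = 5.25/3 = 1.75
  s[X,Z] = ((-0.75)·(0.25) + (1.25)·(-1.75) + (-2.75)·(1.25) + (2.25)·(0.25)) / 3 = -5.25/3 = -1.75
  s[Y,Y] = ((0.75)·(0.75) + (-1.25)·(-1.25) + (-1.25)·(-1.25) + (1.75)·(1.75)) / 3 = 6.75/3 = 2.25
  s[Y,Z] = ((0.75)·(0.25) + (-1.25)·(-1.75) + (-1.25)·(1.25) + (1.75)·(0.25)) / 3 = 1.25/3 = 0.4167
  s[Z,Z] = ((0.25)·(0.25) + (-1.75)·(-1.75) + (1.25)·(1.25) + (0.25)·(0.25)) / 3 = 4.75/3 = 1.5833
  Sample standard deviations s_i = √(s[i,i]):
  s(X) = √(4.9167) = 2.2174
  s(Y) = √(2.25) = 1.5
  s(Z) = √(1.5833) = 1.2583

Step 3 — r_{ij} = s_{ij} / (s_i · s_j):
  r[X,X] = 1 (diagonal).
  r[X,Y] = 1.75 / (2.2174 · 1.5) = 1.75 / 3.326 = 0.5262
  r[X,Z] = -1.75 / (2.2174 · 1.2583) = -1.75 / 2.7901 = -0.6272
  r[Y,Y] = 1 (diagonal).
  r[Y,Z] = 0.4167 / (1.5 · 1.2583) = 0.4167 / 1.8875 = 0.2208
  r[Z,Z] = 1 (diagonal).

R is symmetric with unit diagonal. Assembling:

R = [[1, 0.5262, -0.6272],
 [0.5262, 1, 0.2208],
 [-0.6272, 0.2208, 1]]


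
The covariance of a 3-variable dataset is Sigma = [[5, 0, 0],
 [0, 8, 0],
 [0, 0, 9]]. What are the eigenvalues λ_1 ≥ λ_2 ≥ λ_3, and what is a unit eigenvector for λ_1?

Step 1 — characteristic polynomial p(λ) = det(λI - Sigma) = λ³ - tr·λ² + c_1·λ - det, where tr = trace, c_1 = sum of the principal 2×2 minors, det = det(Sigma):
  tr = 5 + 8 + 9 = 22,
  c_1 = (5·8 - (0)²) + (5·9 - (0)²) + (8·9 - (0)²) = 40 + 45 + 72 = 157,
  det = 5·(8·9 - (0)²) - (0)·((0)·9 - (0)·(0)) + (0)·((0)·(0) - 8·(0)) = 5·(72) - (0)·(0) + (0)·(0) = 360.
  So p(λ) = λ³ - 22λ² + 157λ - 360.
Step 2 — look for an integer root (rational root theorem: any rational root is an integer divisor of 360). Testing λ = 5:
  p(5) = 125 - 550 + 785 - 360 = 0  ✓
  Dividing out (λ - 5): p(λ) = (λ - 5)(λ² - 17λ + 72).
Step 3 — remaining eigenvalues from the quadratic λ² - 17λ + 72 = 0:
  Δ = 17² - 4·72 = 289 - 288 = 1,  λ = (17 ± √1)/2 = (17 ± 1)/2 = 9 or 8.
  Sorted: λ_1 = 9,  λ_2 = 8,  λ_3 = 5  (check: sum = 22 = tr ✓).

Step 4 — unit eigenvector for λ_1 = 9: v spans the null space of (Sigma - λ_1 I), whose rows are
  r_1 = (-4, 0, 0),  r_2 = (0, -1, 0),  r_3 = (0, 0, 0).
  v is orthogonal to every row, so take v ∝ r_1 × r_2 = ((0)·(0) - (0)·(-1), (0)·(0) - (-4)·(0), (-4)·(-1) - (0)·(0)) = (0, 0, 4).
  Rescale (divide by 4): u = (0, 0, 1).
  ||u|| = √((0)² + (0)² + (1)²) = √(1) = 1,  v_1 = u/||u|| ≈ (0, 0, 1) (||v_1|| = 1).

λ_1 = 9,  λ_2 = 8,  λ_3 = 5;  v_1 ≈ (0, 0, 1)


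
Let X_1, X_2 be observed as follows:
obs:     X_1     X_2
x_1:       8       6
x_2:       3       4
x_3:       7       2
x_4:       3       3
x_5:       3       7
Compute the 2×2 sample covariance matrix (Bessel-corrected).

Step 1 — column means:
  mean(X_1) = (8 + 3 + 7 + 3 + 3) / 5 = 24/5 = 4.8
  mean(X_2) = (6 + 4 + 2 + 3 + 7) / 5 = 22/5 = 4.4

Step 2 — sample covariance S[i,j] = (1/(n-1)) · Σ_k (x_{k,i} - mean_i) · (x_{k,j} - mean_j), with n-1 = 4.
  S[X_1,X_1] = ((3.2)·(3.2) + (-1.8)·(-1.8) + (2.2)·(2.2) + (-1.8)·(-1.8) + (-1.8)·(-1.8)) / 4 = 24.8/4 = 6.2
  S[X_1,X_2] = ((3.2)·(1.6) + (-1.8)·(-0.4) + (2.2)·(-2.4) + (-1.8)·(-1.4) + (-1.8)·(2.6)) / 4 = -1.6/4 = -0.4
  S[X_2,X_2] = ((1.6)·(1.6) + (-0.4)·(-0.4) + (-2.4)·(-2.4) + (-1.4)·(-1.4) + (2.6)·(2.6)) / 4 = 17.2/4 = 4.3

S is symmetric (S[j,i] = S[i,j]). Assembling:

S = [[6.2, -0.4],
 [-0.4, 4.3]]
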